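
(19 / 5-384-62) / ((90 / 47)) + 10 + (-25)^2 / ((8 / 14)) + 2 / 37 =9688939 / 11100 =872.88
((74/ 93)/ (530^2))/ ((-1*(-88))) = 37/ 1149442800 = 0.00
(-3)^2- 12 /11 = 87 /11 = 7.91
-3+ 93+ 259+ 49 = 398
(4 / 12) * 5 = 5 / 3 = 1.67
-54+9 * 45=351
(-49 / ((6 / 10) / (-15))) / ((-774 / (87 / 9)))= -35525 / 2322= -15.30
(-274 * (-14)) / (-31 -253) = -959 / 71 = -13.51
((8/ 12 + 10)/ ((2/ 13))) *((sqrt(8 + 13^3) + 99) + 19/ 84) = 1456 *sqrt(5) + 433420/ 63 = 10135.40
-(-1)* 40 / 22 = 20 / 11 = 1.82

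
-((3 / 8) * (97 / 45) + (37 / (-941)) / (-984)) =-623757 / 771620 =-0.81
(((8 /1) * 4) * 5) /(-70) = -16 /7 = -2.29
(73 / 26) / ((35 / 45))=657 / 182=3.61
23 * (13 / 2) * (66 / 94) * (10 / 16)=49335 / 752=65.61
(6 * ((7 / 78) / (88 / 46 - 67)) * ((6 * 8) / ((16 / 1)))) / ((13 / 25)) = -4025 / 84331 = -0.05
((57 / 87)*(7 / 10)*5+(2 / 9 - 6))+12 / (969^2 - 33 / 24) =-13663690351 / 3921095394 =-3.48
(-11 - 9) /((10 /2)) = -4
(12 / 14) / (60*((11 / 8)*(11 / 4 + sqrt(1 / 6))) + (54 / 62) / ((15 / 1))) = 697864560 / 180693465421 - 42284000*sqrt(6) / 180693465421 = 0.00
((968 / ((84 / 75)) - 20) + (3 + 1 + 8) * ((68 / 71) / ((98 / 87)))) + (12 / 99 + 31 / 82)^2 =21774238652255 / 25474754844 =854.74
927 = 927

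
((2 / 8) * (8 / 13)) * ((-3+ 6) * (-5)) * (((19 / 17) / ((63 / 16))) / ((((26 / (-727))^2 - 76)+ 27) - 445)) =160672816 / 121173098865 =0.00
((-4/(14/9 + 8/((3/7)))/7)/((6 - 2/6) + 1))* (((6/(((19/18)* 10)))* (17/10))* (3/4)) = -37179/12103000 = -0.00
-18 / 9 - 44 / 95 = -234 / 95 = -2.46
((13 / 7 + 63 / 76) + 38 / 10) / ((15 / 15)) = 6.49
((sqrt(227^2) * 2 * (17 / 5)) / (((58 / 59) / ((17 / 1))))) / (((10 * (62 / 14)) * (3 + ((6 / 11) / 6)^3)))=36062165909 / 179530300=200.87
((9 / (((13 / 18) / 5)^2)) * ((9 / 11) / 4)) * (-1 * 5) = -820125 / 1859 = -441.16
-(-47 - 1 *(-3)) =44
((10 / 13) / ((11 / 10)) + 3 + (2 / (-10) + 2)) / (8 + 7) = 3932 / 10725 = 0.37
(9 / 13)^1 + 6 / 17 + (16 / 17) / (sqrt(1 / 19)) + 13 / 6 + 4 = 16 *sqrt(19) / 17 + 9563 / 1326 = 11.31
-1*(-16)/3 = 16/3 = 5.33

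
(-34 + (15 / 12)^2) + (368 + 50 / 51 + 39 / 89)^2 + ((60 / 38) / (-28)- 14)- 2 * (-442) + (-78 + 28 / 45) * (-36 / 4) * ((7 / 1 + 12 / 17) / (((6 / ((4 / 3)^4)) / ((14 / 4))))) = 871238424495614171 / 5918692232880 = 147201.17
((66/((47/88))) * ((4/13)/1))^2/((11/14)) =686923776/373321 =1840.04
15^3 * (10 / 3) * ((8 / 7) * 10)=900000 / 7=128571.43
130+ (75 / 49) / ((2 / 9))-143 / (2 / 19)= -59859 / 49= -1221.61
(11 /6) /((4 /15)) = 55 /8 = 6.88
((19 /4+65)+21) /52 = 363 /208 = 1.75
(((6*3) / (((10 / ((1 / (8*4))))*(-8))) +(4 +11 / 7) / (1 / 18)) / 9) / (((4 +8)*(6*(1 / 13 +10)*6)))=1297829 / 507064320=0.00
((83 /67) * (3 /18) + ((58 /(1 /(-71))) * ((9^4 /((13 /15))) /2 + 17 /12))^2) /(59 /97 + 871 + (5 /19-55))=182668199274421593296647 /613681508232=297659611417.47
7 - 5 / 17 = 114 / 17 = 6.71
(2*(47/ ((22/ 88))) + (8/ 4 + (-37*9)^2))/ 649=111267/ 649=171.44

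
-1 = -1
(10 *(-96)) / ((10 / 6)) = -576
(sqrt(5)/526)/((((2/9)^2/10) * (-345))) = -27 * sqrt(5)/24196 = -0.00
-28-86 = -114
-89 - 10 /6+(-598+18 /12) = -4123 /6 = -687.17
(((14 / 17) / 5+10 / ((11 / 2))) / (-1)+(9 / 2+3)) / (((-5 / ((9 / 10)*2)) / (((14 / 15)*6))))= -1299942 / 116875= -11.12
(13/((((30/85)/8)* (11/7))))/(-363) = -0.52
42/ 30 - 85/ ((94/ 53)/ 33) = -742667/ 470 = -1580.14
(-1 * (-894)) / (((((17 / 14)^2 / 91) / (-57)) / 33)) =-29993267304 / 289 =-103782931.85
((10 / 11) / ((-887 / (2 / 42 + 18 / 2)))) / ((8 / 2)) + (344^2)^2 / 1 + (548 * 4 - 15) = 2869256918624006 / 204897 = 14003411073.00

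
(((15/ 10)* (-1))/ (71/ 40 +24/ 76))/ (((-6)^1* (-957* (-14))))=0.00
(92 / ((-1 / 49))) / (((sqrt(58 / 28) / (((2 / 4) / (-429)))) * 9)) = 2254 * sqrt(406) / 111969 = 0.41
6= 6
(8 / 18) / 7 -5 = -311 / 63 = -4.94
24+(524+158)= 706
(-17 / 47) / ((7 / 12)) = -204 / 329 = -0.62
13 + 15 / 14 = 197 / 14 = 14.07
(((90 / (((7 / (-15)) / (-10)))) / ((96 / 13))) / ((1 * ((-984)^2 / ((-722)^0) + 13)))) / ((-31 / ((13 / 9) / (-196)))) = 0.00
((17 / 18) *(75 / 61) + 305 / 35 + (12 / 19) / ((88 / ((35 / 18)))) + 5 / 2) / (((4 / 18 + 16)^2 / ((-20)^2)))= 8955935775 / 475575947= 18.83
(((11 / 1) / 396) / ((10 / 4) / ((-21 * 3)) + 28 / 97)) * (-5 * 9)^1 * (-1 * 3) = 91665 / 6086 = 15.06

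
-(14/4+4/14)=-53/14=-3.79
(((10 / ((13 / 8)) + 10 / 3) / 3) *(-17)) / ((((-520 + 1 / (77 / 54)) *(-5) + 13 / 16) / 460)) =-3564668800 / 374386077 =-9.52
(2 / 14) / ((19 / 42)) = 0.32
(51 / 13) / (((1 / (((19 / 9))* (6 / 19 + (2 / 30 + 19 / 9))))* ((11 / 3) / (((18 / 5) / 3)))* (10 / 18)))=16728 / 1375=12.17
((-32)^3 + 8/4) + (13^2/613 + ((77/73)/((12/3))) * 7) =-5864603181/178996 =-32763.88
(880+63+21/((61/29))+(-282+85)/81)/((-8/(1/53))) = -4696675/2094984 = -2.24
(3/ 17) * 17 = 3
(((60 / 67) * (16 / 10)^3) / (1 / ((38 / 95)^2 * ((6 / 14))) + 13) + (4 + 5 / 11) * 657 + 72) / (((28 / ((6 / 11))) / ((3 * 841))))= 138425805102177 / 939195950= 147387.57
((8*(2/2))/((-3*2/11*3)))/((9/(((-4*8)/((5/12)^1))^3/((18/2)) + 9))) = 92258188/3375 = 27335.76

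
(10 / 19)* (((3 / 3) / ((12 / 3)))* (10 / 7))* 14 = 50 / 19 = 2.63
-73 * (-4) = 292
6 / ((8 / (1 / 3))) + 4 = 17 / 4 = 4.25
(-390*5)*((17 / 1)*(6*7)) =-1392300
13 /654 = 0.02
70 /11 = 6.36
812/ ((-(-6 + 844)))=-406/ 419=-0.97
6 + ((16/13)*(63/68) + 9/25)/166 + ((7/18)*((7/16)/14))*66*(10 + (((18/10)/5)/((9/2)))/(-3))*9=286165613/3668600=78.00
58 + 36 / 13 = 790 / 13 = 60.77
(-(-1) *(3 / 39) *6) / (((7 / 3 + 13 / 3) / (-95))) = -171 / 26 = -6.58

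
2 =2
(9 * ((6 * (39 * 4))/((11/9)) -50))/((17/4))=283464/187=1515.85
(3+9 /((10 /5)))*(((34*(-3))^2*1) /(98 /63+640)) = 121.63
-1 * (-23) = 23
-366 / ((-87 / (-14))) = -1708 / 29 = -58.90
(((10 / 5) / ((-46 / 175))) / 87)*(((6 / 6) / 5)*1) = -35 / 2001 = -0.02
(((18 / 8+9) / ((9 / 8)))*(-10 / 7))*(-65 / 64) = 1625 / 112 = 14.51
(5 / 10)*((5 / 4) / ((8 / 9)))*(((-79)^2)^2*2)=1752753645 / 32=54773551.41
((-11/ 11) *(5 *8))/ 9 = -40/ 9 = -4.44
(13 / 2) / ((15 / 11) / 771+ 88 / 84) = 771771 / 124598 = 6.19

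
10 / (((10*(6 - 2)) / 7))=7 / 4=1.75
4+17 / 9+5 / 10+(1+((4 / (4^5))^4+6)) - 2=440234147849 / 38654705664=11.39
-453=-453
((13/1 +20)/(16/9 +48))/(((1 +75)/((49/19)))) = 2079/92416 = 0.02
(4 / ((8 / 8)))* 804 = 3216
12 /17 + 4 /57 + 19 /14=28939 /13566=2.13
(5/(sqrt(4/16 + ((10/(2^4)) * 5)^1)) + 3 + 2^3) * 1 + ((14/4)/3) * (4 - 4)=10 * sqrt(6)/9 + 11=13.72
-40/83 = -0.48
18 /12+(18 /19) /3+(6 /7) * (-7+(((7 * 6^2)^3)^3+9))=3512837638572247351299.53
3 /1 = 3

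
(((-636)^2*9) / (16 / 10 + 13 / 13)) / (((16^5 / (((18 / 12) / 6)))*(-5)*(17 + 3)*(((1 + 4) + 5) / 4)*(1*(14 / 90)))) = -2047761 / 238551040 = -0.01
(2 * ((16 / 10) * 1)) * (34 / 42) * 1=272 / 105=2.59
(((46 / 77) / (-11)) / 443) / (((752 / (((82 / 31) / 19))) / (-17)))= 16031 / 41548971772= 0.00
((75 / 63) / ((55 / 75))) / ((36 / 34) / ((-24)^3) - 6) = -0.27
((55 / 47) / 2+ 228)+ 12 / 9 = 229.92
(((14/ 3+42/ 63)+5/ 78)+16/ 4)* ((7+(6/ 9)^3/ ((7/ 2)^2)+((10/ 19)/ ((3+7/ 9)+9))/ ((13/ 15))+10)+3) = 55289553023/ 293122557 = 188.62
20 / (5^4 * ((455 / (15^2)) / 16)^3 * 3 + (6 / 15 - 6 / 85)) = 1692057600 / 348136859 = 4.86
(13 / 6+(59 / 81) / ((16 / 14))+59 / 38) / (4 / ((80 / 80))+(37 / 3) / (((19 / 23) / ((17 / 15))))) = 268195 / 1287864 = 0.21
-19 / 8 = -2.38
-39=-39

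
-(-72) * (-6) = -432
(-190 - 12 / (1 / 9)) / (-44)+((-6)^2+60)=2261 / 22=102.77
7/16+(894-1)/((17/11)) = 157287/272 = 578.26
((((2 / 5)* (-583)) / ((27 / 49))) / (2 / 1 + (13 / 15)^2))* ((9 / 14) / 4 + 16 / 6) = -9692375 / 22284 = -434.95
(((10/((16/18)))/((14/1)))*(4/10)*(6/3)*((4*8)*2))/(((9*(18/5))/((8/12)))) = 0.85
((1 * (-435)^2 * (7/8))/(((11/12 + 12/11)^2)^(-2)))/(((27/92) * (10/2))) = 3338684430878125/1821574656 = 1832856.22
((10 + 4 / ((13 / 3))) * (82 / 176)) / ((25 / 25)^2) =5.09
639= 639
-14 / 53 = -0.26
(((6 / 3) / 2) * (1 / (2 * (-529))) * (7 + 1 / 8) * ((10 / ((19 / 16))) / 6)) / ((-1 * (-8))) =-5 / 4232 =-0.00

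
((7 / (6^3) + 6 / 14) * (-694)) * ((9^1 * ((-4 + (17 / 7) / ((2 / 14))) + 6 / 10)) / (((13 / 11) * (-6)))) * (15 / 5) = 45227633 / 2730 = 16566.90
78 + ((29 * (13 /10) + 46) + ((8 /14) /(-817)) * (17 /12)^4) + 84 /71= 1714280770301 /10524790080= 162.88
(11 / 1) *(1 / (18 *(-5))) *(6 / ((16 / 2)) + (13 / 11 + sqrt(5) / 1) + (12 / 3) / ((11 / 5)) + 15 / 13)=-187 / 312 - 11 *sqrt(5) / 90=-0.87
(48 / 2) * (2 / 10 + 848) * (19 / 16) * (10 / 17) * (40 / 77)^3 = 15471168000 / 7761061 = 1993.43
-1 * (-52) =52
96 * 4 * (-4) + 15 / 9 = -4603 / 3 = -1534.33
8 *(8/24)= 8/3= 2.67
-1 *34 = -34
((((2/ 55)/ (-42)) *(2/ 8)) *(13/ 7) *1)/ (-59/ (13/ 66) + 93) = 169/ 86832900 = 0.00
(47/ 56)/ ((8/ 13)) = 611/ 448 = 1.36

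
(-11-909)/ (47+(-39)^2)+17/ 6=1321/ 588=2.25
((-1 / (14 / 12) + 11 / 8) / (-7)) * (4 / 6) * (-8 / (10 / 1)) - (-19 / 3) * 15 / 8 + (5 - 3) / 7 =71737 / 5880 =12.20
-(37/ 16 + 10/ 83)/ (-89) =3231/ 118192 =0.03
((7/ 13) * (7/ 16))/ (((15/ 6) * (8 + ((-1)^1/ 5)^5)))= 30625/ 2599896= 0.01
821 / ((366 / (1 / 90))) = 821 / 32940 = 0.02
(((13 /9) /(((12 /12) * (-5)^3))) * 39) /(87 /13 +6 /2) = -2197 /47250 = -0.05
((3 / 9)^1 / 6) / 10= 0.01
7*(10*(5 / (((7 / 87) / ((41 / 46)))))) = 89175 / 23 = 3877.17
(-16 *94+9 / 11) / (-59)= 16535 / 649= 25.48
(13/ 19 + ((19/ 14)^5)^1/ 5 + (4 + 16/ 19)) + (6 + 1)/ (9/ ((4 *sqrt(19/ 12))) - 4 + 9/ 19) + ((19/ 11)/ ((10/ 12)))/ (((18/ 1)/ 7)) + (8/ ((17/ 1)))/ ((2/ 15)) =3100934673816403/ 382340159937120 - 2394 *sqrt(57)/ 13339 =6.76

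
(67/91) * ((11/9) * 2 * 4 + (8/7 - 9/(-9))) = 50317/5733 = 8.78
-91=-91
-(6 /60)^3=-1 /1000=-0.00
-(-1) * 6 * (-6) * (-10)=360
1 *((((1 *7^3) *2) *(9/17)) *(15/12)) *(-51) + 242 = -45821/2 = -22910.50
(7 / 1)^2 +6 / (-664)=16265 / 332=48.99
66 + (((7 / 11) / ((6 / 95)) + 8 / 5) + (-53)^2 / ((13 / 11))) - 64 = 10255339 / 4290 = 2390.52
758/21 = 36.10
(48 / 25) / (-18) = -8 / 75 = -0.11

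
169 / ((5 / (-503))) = -85007 / 5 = -17001.40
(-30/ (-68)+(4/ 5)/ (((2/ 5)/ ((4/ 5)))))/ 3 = 347/ 510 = 0.68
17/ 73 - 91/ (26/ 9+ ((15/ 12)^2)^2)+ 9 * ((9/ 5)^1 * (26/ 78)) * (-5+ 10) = 9109156/ 896513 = 10.16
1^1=1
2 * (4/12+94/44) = 4.94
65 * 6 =390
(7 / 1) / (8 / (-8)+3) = 7 / 2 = 3.50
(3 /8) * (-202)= -303 /4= -75.75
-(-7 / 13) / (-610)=-7 / 7930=-0.00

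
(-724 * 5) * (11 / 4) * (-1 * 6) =59730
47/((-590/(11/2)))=-517/1180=-0.44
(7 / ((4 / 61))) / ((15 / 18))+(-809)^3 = -5294750009 / 10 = -529475000.90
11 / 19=0.58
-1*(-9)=9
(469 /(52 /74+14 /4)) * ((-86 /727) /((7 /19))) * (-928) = 7518073216 /226097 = 33251.54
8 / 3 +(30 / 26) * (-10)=-346 / 39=-8.87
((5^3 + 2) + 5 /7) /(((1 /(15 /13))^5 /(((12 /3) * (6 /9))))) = 1810350000 /2599051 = 696.54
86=86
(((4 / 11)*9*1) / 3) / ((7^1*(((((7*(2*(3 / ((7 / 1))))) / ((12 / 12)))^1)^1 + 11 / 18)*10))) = 108 / 45815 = 0.00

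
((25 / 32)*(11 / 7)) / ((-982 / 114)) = -15675 / 109984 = -0.14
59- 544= -485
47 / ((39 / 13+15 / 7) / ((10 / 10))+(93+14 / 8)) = 1316 / 2797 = 0.47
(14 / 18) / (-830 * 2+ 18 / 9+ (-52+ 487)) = -7 / 11007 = -0.00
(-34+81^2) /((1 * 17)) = 6527 /17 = 383.94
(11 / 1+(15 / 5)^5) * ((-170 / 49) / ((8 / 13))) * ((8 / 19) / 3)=-561340 / 2793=-200.98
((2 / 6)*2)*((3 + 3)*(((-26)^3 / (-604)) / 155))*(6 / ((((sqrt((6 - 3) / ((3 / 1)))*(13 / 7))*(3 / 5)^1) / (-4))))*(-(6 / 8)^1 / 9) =18928 / 14043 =1.35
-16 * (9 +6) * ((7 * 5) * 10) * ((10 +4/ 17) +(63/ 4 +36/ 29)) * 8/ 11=-820008000/ 493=-1663302.23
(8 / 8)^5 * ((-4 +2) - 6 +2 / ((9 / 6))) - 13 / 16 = -359 / 48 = -7.48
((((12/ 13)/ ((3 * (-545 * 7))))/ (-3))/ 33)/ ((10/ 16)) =32/ 24549525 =0.00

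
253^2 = 64009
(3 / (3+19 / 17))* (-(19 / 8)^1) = -969 / 560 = -1.73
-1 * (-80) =80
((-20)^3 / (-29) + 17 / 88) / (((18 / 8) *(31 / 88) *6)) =156554 / 2697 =58.05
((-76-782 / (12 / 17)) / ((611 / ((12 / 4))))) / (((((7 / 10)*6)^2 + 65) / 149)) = -26458675 / 2524652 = -10.48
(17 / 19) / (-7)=-17 / 133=-0.13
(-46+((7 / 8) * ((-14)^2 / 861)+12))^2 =69139225 / 60516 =1142.49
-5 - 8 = -13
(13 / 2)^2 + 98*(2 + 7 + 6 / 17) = 65201 / 68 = 958.84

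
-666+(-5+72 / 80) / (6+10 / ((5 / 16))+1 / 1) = -666.11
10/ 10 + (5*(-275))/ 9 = -1366/ 9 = -151.78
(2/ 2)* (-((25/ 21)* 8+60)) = -1460/ 21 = -69.52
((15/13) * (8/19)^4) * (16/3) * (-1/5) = -65536/1694173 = -0.04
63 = 63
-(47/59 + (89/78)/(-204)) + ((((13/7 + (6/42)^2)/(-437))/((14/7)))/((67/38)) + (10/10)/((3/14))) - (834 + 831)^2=-8544281205196679/3082106664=-2772221.13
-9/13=-0.69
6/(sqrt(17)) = 6 * sqrt(17)/17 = 1.46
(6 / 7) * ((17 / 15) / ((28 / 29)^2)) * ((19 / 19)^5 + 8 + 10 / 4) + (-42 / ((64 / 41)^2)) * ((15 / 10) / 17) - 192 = -21678976093 / 119418880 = -181.54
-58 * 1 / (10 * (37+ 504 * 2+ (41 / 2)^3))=-232 / 386405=-0.00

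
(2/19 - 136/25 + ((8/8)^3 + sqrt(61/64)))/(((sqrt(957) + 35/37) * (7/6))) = -8456313 * sqrt(957)/2176059550 - 555 * sqrt(61)/5235632 + 228549/62173130 + 4107 * sqrt(58377)/36649424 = -0.09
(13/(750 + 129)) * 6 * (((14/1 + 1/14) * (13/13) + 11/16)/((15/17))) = 121771/82040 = 1.48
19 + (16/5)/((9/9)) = 22.20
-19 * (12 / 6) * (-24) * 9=8208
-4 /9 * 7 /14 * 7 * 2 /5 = -28 /45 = -0.62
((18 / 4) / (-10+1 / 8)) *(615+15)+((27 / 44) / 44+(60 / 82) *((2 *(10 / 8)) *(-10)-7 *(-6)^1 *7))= -565902147 / 6270704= -90.25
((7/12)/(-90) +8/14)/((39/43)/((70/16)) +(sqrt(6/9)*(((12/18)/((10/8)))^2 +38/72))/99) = 126358810320600/46319317597439 - 6667543285095*sqrt(6)/185277270389756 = 2.64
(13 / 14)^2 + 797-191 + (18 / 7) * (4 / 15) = 595397 / 980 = 607.55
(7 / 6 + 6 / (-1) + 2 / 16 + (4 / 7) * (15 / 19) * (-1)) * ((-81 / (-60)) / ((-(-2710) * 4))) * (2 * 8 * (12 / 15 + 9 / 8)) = -1630431 / 82384000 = -0.02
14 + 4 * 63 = 266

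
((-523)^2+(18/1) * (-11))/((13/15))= 4099965/13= 315381.92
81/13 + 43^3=1033672/13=79513.23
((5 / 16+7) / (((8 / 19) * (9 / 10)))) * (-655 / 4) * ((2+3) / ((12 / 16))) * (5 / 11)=-20223125 / 2112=-9575.34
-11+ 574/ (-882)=-734/ 63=-11.65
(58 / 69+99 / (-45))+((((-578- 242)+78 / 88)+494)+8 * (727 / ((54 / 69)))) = 323565457 / 45540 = 7105.08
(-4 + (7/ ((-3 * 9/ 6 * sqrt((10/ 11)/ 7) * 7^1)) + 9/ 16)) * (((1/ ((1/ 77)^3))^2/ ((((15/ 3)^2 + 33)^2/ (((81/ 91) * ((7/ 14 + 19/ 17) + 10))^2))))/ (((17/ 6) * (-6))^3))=96760919392320645 * sqrt(770)/ 3228845688848 + 239483275495993596375/ 51661531021568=5467189.51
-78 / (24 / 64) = -208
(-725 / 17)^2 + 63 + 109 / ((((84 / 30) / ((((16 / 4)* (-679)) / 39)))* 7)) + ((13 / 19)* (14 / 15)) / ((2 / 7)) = 1496.72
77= 77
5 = 5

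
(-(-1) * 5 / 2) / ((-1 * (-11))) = 5 / 22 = 0.23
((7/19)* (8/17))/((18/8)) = 224/2907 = 0.08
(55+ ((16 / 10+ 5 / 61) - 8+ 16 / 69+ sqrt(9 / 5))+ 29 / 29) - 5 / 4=3 * sqrt(5) / 5+ 4096523 / 84180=50.01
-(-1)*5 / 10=1 / 2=0.50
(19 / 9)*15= 95 / 3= 31.67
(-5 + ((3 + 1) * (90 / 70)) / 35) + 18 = 3221 / 245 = 13.15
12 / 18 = 2 / 3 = 0.67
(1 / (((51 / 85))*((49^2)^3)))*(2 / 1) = 10 / 41523861603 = 0.00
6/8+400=1603/4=400.75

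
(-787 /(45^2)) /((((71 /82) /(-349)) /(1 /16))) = 11261183 /1150200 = 9.79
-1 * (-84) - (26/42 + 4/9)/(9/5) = 47293/567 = 83.41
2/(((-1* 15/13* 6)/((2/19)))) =-26/855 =-0.03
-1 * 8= -8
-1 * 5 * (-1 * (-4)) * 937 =-18740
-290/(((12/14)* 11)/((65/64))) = -65975/2112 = -31.24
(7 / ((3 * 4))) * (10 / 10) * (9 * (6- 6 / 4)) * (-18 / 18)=-189 / 8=-23.62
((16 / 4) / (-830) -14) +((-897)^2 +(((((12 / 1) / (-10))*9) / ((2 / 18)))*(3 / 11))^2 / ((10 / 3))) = 1010333099693 / 1255375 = 804805.81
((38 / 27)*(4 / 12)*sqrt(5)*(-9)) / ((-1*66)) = 19*sqrt(5) / 297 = 0.14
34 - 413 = -379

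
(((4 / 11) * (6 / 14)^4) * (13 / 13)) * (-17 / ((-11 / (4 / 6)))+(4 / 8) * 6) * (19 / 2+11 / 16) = 83619 / 166012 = 0.50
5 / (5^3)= 1 / 25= 0.04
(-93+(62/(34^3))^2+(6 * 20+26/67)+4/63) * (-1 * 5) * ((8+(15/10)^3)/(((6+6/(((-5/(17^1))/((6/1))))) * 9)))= 14543842488556225/9758572750395648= 1.49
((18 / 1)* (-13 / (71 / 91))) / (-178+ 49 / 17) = 27846 / 16259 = 1.71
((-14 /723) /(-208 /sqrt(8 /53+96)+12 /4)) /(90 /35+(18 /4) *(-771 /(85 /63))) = -0.00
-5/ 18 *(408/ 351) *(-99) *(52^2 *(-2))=-1555840/ 9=-172871.11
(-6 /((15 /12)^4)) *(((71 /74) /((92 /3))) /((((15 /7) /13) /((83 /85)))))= -102962496 /226046875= -0.46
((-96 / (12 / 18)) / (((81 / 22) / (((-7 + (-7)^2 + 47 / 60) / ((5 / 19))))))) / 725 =-4292024 / 489375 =-8.77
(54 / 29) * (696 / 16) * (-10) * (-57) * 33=1523610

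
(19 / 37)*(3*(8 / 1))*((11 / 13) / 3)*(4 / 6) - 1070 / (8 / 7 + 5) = -10664278 / 62049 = -171.87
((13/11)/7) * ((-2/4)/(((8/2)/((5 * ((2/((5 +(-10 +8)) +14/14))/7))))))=-65/8624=-0.01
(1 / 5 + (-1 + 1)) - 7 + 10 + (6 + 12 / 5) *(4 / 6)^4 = 656 / 135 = 4.86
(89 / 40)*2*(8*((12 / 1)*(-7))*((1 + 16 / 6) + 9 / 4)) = -88466 / 5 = -17693.20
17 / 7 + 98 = 703 / 7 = 100.43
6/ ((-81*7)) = -2/ 189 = -0.01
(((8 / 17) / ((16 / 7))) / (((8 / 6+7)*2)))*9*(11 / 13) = 2079 / 22100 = 0.09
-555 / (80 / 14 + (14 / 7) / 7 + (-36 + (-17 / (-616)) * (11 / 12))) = 372960 / 20143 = 18.52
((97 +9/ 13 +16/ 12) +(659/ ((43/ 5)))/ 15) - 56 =26907/ 559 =48.13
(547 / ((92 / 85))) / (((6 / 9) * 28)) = 139485 / 5152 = 27.07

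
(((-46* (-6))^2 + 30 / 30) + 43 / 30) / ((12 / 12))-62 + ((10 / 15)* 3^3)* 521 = 2564833 / 30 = 85494.43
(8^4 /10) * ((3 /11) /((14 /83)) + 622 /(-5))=-96812032 /1925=-50291.96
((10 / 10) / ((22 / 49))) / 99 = 49 / 2178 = 0.02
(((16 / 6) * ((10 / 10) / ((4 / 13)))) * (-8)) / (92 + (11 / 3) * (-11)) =-208 / 155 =-1.34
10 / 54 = 5 / 27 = 0.19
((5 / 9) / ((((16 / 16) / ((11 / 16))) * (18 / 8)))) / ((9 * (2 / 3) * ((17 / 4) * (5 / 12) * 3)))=22 / 4131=0.01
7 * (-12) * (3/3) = -84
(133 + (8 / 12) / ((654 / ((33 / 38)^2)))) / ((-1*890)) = -20933789 / 140082440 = -0.15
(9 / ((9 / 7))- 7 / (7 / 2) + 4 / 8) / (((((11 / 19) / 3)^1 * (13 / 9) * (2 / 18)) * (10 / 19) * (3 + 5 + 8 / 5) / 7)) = 204687 / 832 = 246.02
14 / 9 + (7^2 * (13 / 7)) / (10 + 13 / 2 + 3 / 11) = 2576 / 369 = 6.98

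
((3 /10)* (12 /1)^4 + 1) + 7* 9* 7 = 33314 /5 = 6662.80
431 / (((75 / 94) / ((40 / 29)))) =324112 / 435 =745.09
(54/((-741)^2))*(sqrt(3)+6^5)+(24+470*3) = 6*sqrt(3)/61009+87533562/61009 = 1434.76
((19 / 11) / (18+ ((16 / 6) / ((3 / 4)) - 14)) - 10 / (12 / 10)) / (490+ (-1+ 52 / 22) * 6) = -18187 / 1117920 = -0.02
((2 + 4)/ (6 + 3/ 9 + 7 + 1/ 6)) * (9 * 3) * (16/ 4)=48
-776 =-776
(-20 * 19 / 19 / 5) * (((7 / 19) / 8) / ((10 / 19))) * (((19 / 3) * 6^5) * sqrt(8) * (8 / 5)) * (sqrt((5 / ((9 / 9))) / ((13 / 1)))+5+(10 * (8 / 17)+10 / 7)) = -10440576 * sqrt(2) / 17 - 1378944 * sqrt(130) / 325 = -916917.98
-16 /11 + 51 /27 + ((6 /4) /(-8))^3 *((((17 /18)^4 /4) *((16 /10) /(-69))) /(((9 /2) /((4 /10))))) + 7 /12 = 345964489931 /339954278400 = 1.02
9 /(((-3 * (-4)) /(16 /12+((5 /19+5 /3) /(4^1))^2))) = 20353 /17328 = 1.17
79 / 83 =0.95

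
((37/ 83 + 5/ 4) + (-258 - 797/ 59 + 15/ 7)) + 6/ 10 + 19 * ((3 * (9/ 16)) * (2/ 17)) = -6137397423/ 23309720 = -263.30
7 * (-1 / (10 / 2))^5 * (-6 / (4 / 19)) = 399 / 6250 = 0.06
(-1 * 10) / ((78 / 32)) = -160 / 39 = -4.10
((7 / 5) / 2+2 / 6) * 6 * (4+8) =372 / 5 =74.40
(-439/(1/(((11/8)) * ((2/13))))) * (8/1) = -9658/13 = -742.92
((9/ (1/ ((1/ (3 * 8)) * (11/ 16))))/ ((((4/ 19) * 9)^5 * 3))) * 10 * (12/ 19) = 7167655/ 322486272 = 0.02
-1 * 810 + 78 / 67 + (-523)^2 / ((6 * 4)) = 10588.21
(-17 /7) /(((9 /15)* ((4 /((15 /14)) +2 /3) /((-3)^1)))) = 425 /154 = 2.76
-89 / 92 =-0.97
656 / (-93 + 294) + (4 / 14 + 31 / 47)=278335 / 66129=4.21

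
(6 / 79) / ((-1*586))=-3 / 23147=-0.00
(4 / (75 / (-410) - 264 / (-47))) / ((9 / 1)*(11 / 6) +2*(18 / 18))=30832 / 774891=0.04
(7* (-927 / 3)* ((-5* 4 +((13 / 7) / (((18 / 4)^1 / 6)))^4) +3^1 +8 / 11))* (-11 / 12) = 4698414731 / 111132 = 42277.78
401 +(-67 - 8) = 326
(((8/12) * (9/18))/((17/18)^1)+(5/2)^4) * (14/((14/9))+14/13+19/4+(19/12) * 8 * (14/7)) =67167065/42432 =1582.93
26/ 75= 0.35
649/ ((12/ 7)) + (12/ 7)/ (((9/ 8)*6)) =95467/ 252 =378.84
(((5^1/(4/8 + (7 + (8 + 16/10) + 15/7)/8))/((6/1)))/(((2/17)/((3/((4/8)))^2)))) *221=3944850/199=19823.37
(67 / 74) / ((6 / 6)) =67 / 74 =0.91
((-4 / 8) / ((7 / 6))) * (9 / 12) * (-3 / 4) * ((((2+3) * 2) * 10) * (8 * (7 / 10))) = 135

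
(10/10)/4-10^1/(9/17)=-18.64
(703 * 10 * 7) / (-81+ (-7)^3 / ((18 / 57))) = -295260 / 7003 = -42.16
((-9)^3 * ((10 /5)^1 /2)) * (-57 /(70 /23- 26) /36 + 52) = -26722629 /704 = -37958.28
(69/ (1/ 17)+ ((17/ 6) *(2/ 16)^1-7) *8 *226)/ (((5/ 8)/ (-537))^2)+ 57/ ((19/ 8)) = -200108091816/ 25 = -8004323672.64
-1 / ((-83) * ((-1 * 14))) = -1 / 1162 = -0.00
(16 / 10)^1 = 8 / 5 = 1.60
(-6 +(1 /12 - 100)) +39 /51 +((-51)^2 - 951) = 315149 /204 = 1544.85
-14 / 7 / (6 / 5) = -5 / 3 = -1.67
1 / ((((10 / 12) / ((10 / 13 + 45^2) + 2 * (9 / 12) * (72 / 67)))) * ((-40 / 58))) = -153628863 / 43550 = -3527.64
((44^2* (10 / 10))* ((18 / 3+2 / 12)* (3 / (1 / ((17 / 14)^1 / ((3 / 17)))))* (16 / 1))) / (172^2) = 5175412 / 38829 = 133.29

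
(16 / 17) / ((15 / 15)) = 0.94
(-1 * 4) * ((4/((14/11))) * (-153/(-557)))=-13464/3899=-3.45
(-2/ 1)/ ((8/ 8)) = -2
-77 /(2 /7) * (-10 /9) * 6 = 5390 /3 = 1796.67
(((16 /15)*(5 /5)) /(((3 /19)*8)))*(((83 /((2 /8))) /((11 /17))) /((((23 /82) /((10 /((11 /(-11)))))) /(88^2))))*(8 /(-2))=478494284.68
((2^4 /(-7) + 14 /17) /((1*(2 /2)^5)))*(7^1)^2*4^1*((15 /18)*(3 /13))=-12180 /221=-55.11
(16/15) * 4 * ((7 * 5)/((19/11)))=4928/57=86.46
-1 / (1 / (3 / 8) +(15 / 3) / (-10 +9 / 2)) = -33 / 58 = -0.57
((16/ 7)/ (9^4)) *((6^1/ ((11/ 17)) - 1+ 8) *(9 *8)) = 22912/ 56133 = 0.41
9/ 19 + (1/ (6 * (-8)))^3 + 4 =4.47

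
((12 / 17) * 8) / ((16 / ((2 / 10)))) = 0.07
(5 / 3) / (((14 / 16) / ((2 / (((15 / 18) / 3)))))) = 96 / 7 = 13.71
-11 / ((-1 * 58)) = 11 / 58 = 0.19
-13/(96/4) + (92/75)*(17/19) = 6337/11400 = 0.56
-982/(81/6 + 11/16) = -15712/227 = -69.22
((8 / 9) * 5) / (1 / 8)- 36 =-4 / 9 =-0.44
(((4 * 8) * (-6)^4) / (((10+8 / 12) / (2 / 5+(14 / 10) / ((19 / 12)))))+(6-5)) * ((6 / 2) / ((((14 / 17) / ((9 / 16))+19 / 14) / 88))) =268285037328 / 574085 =467326.33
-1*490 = -490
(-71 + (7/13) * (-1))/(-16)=465/104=4.47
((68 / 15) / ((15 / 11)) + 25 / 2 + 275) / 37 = 130871 / 16650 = 7.86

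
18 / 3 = 6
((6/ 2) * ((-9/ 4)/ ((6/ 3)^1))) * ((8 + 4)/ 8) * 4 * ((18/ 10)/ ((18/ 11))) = -891/ 40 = -22.28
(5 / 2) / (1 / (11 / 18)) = 55 / 36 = 1.53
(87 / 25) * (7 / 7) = 87 / 25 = 3.48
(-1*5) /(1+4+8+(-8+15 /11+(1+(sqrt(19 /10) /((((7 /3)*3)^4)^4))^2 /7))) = -4252046545839094488275401923850 /6262104912963030064551046469879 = -0.68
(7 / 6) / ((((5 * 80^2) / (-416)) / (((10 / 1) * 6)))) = -91 / 100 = -0.91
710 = 710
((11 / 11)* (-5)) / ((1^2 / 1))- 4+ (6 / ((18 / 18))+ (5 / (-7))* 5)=-46 / 7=-6.57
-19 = -19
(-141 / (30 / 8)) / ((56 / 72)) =-1692 / 35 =-48.34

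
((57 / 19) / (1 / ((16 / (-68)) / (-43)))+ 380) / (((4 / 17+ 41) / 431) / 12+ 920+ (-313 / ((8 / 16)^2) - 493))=-0.46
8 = 8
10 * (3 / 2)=15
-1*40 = -40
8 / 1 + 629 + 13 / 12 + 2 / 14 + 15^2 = 72511 / 84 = 863.23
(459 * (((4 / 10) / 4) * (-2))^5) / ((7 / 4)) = -1836 / 21875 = -0.08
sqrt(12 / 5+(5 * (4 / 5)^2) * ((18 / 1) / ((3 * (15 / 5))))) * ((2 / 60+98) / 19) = 2941 * sqrt(55) / 1425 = 15.31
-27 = -27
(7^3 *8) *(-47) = -128968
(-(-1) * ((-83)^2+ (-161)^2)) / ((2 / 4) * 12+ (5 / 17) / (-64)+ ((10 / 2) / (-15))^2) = 64255104 / 11959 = 5372.95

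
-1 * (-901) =901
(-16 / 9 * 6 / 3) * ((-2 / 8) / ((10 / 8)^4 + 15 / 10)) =2048 / 9081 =0.23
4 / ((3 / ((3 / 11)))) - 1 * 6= -62 / 11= -5.64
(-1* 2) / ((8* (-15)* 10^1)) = 1 / 600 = 0.00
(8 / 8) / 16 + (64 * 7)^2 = 3211265 / 16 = 200704.06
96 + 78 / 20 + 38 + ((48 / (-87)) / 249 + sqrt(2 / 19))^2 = 138.00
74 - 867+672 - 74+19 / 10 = -193.10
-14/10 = -7/5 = -1.40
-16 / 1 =-16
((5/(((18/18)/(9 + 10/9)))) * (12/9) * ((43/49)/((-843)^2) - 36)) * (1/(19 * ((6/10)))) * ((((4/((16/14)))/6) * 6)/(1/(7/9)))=-300200568850/518063121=-579.47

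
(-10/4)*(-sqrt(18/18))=2.50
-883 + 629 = -254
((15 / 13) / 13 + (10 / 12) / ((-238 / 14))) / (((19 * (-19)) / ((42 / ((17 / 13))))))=-4795 / 1356277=-0.00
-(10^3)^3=-1000000000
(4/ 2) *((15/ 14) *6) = 90/ 7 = 12.86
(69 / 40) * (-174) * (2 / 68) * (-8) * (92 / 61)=552276 / 5185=106.51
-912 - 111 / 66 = -20101 / 22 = -913.68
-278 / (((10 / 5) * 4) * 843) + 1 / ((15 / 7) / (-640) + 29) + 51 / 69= 1475763763 / 2014982436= 0.73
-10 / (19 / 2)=-20 / 19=-1.05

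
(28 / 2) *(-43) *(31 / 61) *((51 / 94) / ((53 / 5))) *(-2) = 4758810 / 151951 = 31.32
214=214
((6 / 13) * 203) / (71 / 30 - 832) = -0.11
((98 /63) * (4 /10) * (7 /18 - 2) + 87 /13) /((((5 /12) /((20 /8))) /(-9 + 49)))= 479312 /351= 1365.56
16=16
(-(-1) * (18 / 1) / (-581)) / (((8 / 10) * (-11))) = 45 / 12782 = 0.00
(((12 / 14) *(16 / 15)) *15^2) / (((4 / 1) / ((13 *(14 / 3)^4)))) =2853760 / 9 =317084.44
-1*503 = -503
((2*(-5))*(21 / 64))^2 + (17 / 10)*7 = 116053 / 5120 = 22.67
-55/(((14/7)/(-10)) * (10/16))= 440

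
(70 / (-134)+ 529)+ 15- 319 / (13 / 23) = -18210 / 871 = -20.91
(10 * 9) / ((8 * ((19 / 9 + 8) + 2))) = 405 / 436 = 0.93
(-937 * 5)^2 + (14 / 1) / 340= 3731368257 / 170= 21949225.04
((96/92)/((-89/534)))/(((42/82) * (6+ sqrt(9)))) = -656/483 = -1.36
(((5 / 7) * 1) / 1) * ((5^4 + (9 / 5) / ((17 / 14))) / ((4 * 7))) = 53251 / 3332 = 15.98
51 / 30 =17 / 10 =1.70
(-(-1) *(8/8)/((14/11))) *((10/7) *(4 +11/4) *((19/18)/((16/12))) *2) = 9405/784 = 12.00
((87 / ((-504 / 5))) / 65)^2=841 / 4769856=0.00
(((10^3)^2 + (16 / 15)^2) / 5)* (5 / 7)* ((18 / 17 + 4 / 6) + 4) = 65700074752 / 80325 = 817928.10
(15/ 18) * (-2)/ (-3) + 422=422.56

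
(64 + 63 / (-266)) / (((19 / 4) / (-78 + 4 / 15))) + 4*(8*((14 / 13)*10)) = -49196468 / 70395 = -698.86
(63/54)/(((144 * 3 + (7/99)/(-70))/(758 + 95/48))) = 2006345/977552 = 2.05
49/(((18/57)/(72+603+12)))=213199/2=106599.50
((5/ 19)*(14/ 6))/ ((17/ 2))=70/ 969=0.07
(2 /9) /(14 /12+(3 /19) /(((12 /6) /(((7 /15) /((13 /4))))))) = 4940 /26187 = 0.19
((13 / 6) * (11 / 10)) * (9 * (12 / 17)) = 1287 / 85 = 15.14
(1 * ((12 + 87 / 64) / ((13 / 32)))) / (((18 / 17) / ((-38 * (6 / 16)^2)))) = -165.96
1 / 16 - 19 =-303 / 16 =-18.94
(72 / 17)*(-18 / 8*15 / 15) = -162 / 17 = -9.53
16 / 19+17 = 339 / 19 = 17.84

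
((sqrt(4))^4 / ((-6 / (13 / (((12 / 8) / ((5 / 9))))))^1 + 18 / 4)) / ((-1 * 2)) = -1040 / 423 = -2.46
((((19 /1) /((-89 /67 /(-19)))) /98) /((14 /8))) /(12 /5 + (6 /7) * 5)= 0.24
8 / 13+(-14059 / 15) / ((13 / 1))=-13939 / 195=-71.48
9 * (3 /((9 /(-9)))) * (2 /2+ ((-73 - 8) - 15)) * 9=23085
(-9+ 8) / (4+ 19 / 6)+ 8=338 / 43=7.86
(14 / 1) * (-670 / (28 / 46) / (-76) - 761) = -397147 / 38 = -10451.24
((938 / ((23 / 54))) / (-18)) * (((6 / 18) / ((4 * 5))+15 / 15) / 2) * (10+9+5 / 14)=-1107577 / 920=-1203.89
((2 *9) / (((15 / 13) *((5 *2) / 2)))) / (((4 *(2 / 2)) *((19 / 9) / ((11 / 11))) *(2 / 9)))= 3159 / 1900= 1.66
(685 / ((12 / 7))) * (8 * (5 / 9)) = 47950 / 27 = 1775.93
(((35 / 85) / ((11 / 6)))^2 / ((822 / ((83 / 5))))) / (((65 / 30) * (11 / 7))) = 1024884 / 3425388395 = 0.00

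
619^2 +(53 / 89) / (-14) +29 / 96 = 383161.26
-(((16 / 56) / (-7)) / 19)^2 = -4 / 866761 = -0.00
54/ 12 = 9/ 2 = 4.50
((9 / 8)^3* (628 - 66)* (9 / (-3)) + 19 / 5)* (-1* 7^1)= 21475097 / 1280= 16777.42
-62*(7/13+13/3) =-11780/39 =-302.05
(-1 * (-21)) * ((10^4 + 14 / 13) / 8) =1365147 / 52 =26252.83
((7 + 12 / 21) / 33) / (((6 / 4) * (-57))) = -106 / 39501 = -0.00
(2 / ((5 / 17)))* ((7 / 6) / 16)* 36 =357 / 20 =17.85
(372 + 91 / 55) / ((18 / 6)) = 124.55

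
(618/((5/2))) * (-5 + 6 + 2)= 3708/5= 741.60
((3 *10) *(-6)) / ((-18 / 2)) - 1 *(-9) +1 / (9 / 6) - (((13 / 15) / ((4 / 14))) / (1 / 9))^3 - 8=-60974251 / 3000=-20324.75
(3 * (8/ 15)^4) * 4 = 16384/ 16875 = 0.97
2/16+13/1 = 105/8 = 13.12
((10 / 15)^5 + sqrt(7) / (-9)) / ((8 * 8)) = 1 / 486 - sqrt(7) / 576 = -0.00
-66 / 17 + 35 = 529 / 17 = 31.12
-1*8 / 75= -8 / 75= -0.11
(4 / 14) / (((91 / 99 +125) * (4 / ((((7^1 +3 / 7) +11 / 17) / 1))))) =95139 / 20768356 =0.00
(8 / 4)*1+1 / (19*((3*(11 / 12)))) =422 / 209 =2.02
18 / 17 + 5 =103 / 17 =6.06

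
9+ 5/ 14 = 131/ 14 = 9.36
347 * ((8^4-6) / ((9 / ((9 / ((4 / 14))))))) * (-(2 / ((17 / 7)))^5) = -2671535844320 / 1419857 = -1881552.75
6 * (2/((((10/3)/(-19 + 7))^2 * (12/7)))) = 2268/25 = 90.72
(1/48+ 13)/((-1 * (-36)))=625/1728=0.36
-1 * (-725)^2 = -525625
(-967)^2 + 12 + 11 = 935112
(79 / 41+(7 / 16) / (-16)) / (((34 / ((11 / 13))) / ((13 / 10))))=219307 / 3568640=0.06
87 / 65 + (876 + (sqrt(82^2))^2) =494087 / 65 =7601.34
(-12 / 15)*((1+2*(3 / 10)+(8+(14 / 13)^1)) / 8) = -347 / 325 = -1.07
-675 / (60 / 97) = -4365 / 4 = -1091.25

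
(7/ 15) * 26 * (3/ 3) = 182/ 15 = 12.13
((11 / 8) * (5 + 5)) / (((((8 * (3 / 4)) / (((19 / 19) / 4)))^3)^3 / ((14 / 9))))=385 / 47552535724032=0.00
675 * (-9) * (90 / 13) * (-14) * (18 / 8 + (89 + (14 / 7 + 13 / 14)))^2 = 1900986600375 / 364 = 5222490660.37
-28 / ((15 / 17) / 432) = -68544 / 5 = -13708.80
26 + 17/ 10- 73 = -453/ 10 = -45.30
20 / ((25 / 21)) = 84 / 5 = 16.80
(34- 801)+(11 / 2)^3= -4805 / 8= -600.62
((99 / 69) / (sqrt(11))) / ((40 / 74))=0.80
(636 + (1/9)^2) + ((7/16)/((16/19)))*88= 1767047/2592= 681.73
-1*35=-35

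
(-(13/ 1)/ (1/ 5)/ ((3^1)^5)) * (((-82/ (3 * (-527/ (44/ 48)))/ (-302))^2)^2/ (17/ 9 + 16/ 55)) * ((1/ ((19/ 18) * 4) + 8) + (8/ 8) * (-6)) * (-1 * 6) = 56886454351375/ 56232259498895950788910113024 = 0.00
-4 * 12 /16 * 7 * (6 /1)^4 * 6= -163296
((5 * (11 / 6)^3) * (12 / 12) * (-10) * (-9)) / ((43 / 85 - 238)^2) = 240411875 / 4890179628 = 0.05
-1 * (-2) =2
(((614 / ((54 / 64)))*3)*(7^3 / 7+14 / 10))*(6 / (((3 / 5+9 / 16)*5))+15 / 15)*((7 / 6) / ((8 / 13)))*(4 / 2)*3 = 394246944 / 155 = 2543528.67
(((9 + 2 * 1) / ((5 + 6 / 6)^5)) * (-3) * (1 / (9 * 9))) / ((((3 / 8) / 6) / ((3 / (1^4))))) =-0.00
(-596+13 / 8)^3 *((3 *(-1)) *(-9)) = -2902788059625 / 512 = -5669507928.96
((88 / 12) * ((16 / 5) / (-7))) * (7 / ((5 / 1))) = -352 / 75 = -4.69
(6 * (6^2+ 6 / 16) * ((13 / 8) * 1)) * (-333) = -3779217 / 32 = -118100.53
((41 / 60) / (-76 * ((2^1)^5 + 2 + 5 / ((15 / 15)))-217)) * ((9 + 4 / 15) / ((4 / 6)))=-5699 / 1908600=-0.00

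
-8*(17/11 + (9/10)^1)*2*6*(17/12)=-18292/55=-332.58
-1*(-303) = 303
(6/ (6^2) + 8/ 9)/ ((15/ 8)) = 76/ 135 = 0.56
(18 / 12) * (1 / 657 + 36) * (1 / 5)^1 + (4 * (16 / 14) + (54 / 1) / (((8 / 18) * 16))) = 5633011 / 245280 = 22.97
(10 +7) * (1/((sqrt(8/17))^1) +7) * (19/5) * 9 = 2907 * sqrt(34)/20 +20349/5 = 4917.33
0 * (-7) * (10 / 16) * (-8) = 0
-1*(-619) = 619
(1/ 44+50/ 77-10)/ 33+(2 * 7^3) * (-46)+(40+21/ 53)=-16977355897/ 538692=-31515.89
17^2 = 289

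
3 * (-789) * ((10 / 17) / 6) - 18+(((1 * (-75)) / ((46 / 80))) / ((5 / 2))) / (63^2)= -129360479 / 517293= -250.07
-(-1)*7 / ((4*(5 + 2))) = 1 / 4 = 0.25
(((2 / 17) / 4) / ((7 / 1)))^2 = 1 / 56644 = 0.00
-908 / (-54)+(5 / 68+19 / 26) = 420533 / 23868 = 17.62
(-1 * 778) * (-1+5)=-3112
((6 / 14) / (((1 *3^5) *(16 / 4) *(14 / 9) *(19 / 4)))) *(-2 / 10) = -1 / 83790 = -0.00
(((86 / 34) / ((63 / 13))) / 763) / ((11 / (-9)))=-559 / 998767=-0.00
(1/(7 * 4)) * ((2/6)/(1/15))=5/28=0.18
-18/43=-0.42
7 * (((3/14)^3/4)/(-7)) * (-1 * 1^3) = 27/10976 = 0.00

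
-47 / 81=-0.58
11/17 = 0.65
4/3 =1.33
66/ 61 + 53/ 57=6995/ 3477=2.01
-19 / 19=-1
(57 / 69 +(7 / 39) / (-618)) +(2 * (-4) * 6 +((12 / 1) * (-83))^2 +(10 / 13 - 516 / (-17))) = 9348490453661 / 9423882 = 991999.95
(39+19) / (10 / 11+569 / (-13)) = -1.35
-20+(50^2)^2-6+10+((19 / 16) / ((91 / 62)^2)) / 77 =15940884209491 / 2550548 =6249984.01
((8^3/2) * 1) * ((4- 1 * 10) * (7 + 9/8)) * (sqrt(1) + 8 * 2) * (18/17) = -224640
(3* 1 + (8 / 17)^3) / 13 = 15251 / 63869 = 0.24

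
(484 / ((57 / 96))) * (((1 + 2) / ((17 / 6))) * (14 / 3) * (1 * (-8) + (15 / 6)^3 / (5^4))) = -51877056 / 1615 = -32122.02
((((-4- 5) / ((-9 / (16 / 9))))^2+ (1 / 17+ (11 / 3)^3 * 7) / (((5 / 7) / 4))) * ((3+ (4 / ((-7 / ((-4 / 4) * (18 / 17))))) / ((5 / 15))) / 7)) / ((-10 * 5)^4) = 159111404 / 746771484375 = 0.00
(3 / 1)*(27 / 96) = 27 / 32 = 0.84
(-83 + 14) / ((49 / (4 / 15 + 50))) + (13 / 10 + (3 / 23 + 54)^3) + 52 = 945488516561 / 5961830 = 158590.32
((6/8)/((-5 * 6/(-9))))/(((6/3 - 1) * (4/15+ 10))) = 27/1232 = 0.02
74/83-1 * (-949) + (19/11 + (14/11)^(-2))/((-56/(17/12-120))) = 38274801569/40084352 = 954.86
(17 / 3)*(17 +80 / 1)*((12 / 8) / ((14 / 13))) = 765.61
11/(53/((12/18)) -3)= 22/153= 0.14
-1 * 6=-6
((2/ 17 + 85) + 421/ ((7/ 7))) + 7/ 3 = 25931/ 51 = 508.45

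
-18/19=-0.95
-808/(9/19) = -1705.78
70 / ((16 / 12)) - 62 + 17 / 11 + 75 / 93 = -4875 / 682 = -7.15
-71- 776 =-847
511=511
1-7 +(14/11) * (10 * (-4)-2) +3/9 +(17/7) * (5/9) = -40036/693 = -57.77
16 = 16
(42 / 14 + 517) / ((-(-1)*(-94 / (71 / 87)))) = -18460 / 4089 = -4.51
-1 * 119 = -119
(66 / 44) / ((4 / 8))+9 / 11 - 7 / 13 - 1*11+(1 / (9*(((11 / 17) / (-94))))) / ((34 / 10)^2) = -199462 / 21879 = -9.12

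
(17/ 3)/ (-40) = -17/ 120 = -0.14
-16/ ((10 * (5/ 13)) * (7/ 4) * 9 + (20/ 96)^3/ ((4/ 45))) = -1277952/ 4846525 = -0.26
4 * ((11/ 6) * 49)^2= 290521/ 9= 32280.11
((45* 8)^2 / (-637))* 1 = -129600 / 637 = -203.45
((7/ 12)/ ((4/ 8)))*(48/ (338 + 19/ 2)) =0.16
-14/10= -7/5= -1.40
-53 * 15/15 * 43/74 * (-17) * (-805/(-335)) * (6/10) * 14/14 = 18712869/24790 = 754.86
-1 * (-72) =72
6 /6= 1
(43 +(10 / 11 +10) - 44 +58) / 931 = 0.07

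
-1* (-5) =5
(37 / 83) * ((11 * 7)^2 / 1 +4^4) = 228845 / 83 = 2757.17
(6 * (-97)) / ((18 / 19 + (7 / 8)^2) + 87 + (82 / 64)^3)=-362348544 / 56541499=-6.41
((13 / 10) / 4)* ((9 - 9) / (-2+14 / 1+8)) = 0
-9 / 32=-0.28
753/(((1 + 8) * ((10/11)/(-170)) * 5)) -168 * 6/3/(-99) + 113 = -3012.74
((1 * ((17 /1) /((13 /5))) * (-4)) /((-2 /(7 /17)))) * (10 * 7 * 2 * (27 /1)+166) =276220 /13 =21247.69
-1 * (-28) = 28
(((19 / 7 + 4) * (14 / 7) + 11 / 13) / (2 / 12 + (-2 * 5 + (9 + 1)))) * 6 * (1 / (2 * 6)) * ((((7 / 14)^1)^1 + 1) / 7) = 9.18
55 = 55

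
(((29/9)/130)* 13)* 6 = 29/15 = 1.93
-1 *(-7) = 7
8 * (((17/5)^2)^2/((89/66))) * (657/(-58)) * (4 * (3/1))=-173838604896/1613125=-107765.12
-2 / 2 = -1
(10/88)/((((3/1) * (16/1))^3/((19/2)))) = 95/9732096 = 0.00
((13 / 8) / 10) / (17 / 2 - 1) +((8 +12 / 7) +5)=61891 / 4200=14.74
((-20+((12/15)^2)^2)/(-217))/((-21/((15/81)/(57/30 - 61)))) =24488/1817901225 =0.00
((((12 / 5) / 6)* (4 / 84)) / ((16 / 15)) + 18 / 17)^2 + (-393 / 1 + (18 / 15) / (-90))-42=-29490277429 / 67972800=-433.85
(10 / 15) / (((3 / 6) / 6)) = 8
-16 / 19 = -0.84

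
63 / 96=21 / 32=0.66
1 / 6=0.17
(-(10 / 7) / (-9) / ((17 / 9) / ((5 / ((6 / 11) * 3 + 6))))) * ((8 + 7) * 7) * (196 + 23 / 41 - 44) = 8600625 / 9758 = 881.39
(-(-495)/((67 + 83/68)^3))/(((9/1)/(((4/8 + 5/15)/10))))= 4323440/299498307357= 0.00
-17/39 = -0.44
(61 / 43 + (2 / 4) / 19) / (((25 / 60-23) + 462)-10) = 14166 / 4210001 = 0.00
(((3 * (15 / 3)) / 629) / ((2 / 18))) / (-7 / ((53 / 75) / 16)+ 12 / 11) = -8745 / 6413284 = -0.00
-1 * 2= -2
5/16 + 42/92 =283/368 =0.77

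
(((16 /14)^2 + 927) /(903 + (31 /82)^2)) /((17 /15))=4587818820 /5058586589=0.91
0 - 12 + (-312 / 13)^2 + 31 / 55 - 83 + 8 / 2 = 485.56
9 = 9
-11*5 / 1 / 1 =-55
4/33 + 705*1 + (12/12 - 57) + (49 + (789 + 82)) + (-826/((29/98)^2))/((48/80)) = -130920633/9251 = -14152.05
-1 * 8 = -8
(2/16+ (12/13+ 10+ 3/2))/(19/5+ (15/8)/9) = 19575/6253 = 3.13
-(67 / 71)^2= -4489 / 5041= -0.89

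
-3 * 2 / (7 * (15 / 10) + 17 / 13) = -156 / 307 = -0.51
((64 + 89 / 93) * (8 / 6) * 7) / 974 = 84574 / 135873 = 0.62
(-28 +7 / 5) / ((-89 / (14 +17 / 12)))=4921 / 1068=4.61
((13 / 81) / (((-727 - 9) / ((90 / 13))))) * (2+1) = -5 / 1104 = -0.00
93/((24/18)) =279/4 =69.75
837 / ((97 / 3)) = 25.89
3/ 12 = 1/ 4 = 0.25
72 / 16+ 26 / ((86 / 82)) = 2519 / 86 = 29.29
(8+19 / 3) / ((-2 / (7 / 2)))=-301 / 12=-25.08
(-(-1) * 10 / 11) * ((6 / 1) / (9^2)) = 20 / 297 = 0.07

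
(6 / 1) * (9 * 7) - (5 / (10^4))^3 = 3023999999999 / 8000000000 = 378.00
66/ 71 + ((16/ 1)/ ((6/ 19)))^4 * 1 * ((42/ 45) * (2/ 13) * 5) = 1061184302702/ 224289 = 4731325.67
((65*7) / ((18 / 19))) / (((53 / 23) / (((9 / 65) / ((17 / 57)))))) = 174363 / 1802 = 96.76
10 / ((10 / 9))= 9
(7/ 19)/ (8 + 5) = 7/ 247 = 0.03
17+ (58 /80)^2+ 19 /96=85073 /4800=17.72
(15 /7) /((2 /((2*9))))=135 /7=19.29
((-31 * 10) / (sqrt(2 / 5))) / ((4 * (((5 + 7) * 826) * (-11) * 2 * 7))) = 155 * sqrt(10) / 6105792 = 0.00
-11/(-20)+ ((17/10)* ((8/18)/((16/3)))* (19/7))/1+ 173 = 29221/168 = 173.93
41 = 41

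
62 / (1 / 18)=1116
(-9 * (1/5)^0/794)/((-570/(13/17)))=39/2564620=0.00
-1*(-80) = 80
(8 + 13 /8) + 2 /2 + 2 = 101 /8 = 12.62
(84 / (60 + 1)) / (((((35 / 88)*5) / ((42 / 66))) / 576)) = 387072 / 1525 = 253.82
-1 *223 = -223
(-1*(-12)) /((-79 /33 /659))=-260964 /79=-3303.34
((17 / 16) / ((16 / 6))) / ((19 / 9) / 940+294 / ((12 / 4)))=107865 / 26531168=0.00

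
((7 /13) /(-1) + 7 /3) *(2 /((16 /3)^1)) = 35 /52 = 0.67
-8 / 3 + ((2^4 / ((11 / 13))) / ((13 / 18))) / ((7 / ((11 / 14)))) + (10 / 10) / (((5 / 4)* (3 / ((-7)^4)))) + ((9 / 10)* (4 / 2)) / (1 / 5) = 649.54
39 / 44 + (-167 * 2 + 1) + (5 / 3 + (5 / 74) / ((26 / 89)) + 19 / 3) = -3427323 / 10582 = -323.88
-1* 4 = -4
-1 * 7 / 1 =-7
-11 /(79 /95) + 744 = 730.77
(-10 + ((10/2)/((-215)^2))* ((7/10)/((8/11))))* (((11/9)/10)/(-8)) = 81355153/532512000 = 0.15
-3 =-3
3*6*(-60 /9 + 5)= -30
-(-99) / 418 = 9 / 38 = 0.24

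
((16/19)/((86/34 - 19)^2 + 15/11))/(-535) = -50864/8810361275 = -0.00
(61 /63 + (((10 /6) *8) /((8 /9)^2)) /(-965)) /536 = 92483 /52137792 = 0.00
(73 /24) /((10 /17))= 1241 /240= 5.17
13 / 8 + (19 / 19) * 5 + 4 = 85 / 8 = 10.62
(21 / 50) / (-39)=-7 / 650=-0.01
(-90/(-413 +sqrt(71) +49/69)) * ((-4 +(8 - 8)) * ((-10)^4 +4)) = -8917.46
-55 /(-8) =55 /8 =6.88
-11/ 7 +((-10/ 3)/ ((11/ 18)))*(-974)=408959/ 77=5311.16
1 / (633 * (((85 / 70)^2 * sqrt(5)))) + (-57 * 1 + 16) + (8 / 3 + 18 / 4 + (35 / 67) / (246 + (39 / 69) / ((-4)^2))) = -1231370861 / 36397482 + 196 * sqrt(5) / 914685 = -33.83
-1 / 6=-0.17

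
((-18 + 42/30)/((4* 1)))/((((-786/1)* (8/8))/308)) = 6391/3930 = 1.63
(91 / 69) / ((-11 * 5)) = -91 / 3795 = -0.02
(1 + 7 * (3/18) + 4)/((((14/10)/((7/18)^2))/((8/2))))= 1295/486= 2.66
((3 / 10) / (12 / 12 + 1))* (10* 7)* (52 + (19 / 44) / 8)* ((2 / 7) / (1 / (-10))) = -274845 / 176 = -1561.62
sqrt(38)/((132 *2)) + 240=sqrt(38)/264 + 240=240.02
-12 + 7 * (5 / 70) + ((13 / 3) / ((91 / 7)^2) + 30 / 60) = -428 / 39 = -10.97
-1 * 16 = -16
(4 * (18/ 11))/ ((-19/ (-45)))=3240/ 209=15.50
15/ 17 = 0.88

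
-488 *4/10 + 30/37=-35962/185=-194.39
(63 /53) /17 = 63 /901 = 0.07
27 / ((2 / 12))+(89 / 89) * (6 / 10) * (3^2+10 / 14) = 5874 / 35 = 167.83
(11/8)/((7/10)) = 55/28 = 1.96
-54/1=-54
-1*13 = -13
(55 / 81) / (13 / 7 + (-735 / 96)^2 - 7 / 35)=1971200 / 174981627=0.01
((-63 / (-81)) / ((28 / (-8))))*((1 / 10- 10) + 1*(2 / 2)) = 89 / 45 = 1.98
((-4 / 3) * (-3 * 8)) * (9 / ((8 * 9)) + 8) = 260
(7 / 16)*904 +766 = 2323 / 2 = 1161.50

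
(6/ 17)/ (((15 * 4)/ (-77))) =-77/ 170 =-0.45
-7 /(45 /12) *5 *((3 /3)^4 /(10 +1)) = -28 /33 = -0.85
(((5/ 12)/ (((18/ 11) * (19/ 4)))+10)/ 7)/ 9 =10315/ 64638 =0.16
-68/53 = -1.28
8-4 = 4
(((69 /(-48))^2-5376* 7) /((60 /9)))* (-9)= 260098101 /5120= 50800.41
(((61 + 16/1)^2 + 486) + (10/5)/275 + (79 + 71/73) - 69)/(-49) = -131.14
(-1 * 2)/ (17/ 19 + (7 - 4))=-19/ 37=-0.51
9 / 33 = 3 / 11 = 0.27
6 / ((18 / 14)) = 4.67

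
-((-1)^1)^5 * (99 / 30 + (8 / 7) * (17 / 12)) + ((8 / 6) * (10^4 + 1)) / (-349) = -2439763 / 73290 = -33.29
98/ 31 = 3.16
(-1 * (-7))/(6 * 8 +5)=7/53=0.13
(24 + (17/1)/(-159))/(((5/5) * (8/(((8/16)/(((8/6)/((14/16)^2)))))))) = 186151/217088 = 0.86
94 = 94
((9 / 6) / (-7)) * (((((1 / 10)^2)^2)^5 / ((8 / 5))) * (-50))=3 / 44800000000000000000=0.00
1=1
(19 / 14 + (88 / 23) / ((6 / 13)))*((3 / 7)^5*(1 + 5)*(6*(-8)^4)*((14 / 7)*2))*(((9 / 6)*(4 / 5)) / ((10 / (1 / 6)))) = 111305539584 / 67648175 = 1645.36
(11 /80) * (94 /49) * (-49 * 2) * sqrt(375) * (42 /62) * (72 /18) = -10857 * sqrt(15) /31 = -1356.42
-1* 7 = -7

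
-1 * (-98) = 98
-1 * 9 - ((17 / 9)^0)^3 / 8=-73 / 8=-9.12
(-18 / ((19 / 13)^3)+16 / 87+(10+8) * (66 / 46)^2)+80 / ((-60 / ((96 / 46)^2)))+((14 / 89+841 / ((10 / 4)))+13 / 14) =363.15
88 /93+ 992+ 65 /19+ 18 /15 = 8813507 /8835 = 997.57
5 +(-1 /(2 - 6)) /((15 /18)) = 53 /10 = 5.30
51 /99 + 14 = 479 /33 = 14.52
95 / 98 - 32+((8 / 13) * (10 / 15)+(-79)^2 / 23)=21161389 / 87906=240.73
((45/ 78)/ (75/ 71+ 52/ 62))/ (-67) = -33015/ 7265882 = -0.00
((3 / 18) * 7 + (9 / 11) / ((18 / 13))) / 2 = 29 / 33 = 0.88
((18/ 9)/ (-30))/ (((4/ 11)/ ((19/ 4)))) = -209/ 240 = -0.87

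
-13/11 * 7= -91/11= -8.27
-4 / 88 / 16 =-1 / 352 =-0.00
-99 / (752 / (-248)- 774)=3069 / 24088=0.13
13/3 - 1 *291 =-286.67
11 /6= 1.83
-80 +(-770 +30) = -820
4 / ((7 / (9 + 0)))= 36 / 7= 5.14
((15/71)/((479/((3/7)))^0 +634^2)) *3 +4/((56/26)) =371006626/199772629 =1.86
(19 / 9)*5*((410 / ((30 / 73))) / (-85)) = -123.89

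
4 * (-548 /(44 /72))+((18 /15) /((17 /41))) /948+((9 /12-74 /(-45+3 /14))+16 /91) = -5493165381101 /1532551020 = -3584.33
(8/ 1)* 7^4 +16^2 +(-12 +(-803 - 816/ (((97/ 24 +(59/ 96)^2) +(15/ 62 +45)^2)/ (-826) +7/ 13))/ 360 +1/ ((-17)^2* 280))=655034506800814274521/ 33676247960513550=19450.93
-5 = -5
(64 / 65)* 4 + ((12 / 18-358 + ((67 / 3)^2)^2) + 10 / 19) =24851335229 / 100035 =248426.40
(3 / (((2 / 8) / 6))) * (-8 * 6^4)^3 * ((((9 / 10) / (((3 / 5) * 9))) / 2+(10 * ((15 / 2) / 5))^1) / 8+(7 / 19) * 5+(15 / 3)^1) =-13306444034605056 / 19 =-700339159716055.58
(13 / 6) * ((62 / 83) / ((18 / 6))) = 403 / 747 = 0.54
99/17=5.82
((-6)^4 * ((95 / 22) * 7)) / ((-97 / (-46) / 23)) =455913360 / 1067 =427285.25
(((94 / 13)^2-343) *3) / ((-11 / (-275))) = -3684825 / 169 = -21803.70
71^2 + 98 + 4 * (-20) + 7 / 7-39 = 5021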